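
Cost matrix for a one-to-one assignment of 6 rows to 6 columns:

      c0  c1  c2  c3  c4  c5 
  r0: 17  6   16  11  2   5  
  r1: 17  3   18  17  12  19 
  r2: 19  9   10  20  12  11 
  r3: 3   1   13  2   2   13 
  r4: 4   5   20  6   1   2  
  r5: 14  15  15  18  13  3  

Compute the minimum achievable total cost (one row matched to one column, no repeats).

optimal assignment: row0→col4 (cost 2), row1→col1 (cost 3), row2→col2 (cost 10), row3→col3 (cost 2), row4→col0 (cost 4), row5→col5 (cost 3)
total = 2 + 3 + 10 + 2 + 4 + 3 = 24

Minimum assignment cost: 24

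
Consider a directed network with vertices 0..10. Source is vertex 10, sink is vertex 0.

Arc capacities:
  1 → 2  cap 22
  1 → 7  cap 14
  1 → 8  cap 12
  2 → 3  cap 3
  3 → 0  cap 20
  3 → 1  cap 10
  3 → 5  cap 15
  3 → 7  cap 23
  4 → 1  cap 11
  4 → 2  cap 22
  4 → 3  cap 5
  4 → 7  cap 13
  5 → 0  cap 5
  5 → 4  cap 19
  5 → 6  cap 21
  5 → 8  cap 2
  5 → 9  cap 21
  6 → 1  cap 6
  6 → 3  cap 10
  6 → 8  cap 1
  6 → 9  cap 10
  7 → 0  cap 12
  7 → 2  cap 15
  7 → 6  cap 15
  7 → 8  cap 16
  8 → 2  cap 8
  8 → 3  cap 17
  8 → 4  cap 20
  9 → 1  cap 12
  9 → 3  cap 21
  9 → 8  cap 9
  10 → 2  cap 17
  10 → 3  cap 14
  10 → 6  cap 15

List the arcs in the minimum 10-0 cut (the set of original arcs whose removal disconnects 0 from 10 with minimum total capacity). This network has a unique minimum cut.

Min-cut arcs: {(2,3), (10,3), (10,6)} (total capacity 32)

augment #1: 10→3→0 push 14
augment #2: 10→2→3→0 push 3
augment #3: 10→6→3→0 push 3
augment #4: 10→6→1→7→0 push 6
augment #5: 10→6→3→5→0 push 5
augment #6: 10→6→3→7→0 push 1
max flow = 32; residual-reachable set from 10 gives S-side
cut edges (S→T): {(2,3), (10,3), (10,6)} total cap 32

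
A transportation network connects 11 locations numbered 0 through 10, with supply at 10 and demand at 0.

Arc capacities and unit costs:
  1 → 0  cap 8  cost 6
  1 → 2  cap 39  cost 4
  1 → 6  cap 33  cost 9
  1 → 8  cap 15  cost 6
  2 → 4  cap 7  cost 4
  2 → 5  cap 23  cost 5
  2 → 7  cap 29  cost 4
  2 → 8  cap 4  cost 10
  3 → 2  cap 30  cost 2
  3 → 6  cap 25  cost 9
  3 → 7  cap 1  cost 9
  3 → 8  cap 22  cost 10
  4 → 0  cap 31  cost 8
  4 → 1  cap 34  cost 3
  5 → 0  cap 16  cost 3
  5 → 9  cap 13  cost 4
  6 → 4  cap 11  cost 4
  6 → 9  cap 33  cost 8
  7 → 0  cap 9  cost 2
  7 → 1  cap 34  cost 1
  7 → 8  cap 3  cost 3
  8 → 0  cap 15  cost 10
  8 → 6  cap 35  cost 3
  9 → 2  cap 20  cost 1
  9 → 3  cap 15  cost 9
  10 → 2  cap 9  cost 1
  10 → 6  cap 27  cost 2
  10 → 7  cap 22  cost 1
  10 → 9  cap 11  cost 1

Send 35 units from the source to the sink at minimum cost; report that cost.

Minimum cost for 35 units: 270

shortest-cost path #1: 10→7→0 push 9 @ unit cost 3 (adds 27)
shortest-cost path #2: 10→7→1→0 push 8 @ unit cost 8 (adds 64)
shortest-cost path #3: 10→2→5→0 push 9 @ unit cost 9 (adds 81)
shortest-cost path #4: 10→9→2→5→0 push 7 @ unit cost 10 (adds 70)
shortest-cost path #5: 10→7→8→0 push 2 @ unit cost 14 (adds 28)
total cost = 270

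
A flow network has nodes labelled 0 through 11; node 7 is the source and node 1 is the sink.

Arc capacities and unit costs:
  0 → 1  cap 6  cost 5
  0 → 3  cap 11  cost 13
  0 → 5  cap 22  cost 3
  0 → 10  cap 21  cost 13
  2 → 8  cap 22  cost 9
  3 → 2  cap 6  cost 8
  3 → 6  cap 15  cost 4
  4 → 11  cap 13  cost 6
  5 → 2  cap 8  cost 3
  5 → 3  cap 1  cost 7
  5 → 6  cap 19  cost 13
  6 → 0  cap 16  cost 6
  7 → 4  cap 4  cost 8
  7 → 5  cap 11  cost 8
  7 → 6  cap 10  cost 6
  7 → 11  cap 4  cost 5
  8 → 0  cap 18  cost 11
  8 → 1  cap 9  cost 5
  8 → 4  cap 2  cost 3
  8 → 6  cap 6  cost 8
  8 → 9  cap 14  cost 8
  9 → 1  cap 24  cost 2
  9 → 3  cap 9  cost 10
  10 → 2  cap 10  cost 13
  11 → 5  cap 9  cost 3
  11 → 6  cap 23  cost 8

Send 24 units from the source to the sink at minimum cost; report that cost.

Minimum cost for 24 units: 870

shortest-cost path #1: 7→6→0→1 push 6 @ unit cost 17 (adds 102)
shortest-cost path #2: 7→5→2→8→1 push 8 @ unit cost 25 (adds 200)
shortest-cost path #3: 7→5→3→2→8→1 push 1 @ unit cost 37 (adds 37)
shortest-cost path #4: 7→6→0→3→2→8→9→1 push 4 @ unit cost 52 (adds 208)
shortest-cost path #5: 7→11→6→0→3→2→8→9→1 push 1 @ unit cost 59 (adds 59)
shortest-cost path #6: 7→11→6→0→10→2→8→9→1 push 3 @ unit cost 64 (adds 192)
shortest-cost path #7: 7→5→6→0→10→2→8→9→1 push 1 @ unit cost 72 (adds 72)
total cost = 870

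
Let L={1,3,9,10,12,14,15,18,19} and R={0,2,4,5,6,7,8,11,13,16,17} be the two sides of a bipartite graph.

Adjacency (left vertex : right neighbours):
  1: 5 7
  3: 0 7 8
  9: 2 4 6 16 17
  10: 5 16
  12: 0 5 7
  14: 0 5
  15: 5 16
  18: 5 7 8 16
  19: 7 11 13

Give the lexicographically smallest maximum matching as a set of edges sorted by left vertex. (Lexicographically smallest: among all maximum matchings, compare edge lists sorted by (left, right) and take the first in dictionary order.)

Lex-smallest maximum matching: {(1,5), (3,0), (9,2), (10,16), (12,7), (18,8), (19,11)}

|M| = 7 (so the lex-smallest maximum matching has 7 edges)
process left vertices in ascending order; for each, take the smallest-labelled available neighbour that still permits 7 edges overall, or leave it unmatched if none does
lex-smallest matching: {1-5, 3-0, 9-2, 10-16, 12-7, 18-8, 19-11}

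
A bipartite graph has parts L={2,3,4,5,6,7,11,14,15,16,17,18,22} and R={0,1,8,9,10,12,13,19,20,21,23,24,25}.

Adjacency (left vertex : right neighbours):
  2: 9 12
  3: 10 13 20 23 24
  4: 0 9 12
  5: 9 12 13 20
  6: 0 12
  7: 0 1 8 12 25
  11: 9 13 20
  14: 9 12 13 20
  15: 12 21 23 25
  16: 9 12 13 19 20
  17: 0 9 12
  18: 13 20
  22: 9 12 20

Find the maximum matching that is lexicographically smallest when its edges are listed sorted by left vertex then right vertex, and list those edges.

Lex-smallest maximum matching: {(2,9), (3,10), (4,0), (5,12), (7,1), (11,13), (14,20), (15,21), (16,19)}

|M| = 9 (so the lex-smallest maximum matching has 9 edges)
process left vertices in ascending order; for each, take the smallest-labelled available neighbour that still permits 9 edges overall, or leave it unmatched if none does
lex-smallest matching: {2-9, 3-10, 4-0, 5-12, 7-1, 11-13, 14-20, 15-21, 16-19}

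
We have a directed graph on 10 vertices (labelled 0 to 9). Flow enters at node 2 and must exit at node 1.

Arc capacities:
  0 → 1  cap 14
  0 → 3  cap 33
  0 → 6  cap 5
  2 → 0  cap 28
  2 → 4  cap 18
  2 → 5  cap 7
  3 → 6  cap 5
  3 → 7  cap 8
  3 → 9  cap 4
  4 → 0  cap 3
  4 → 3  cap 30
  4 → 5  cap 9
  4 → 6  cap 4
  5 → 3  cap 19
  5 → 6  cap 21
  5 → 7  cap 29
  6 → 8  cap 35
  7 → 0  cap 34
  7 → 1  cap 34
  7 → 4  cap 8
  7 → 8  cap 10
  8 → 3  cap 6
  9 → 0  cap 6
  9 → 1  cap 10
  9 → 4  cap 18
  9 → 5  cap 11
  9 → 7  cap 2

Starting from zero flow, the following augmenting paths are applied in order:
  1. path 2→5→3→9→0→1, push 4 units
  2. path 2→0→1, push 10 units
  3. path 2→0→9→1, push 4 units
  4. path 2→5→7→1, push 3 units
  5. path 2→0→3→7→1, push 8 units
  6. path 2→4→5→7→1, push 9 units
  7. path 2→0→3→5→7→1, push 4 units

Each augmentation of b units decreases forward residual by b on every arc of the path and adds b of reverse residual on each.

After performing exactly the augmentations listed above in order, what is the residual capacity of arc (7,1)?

Residual capacity of (7,1): 10

after path 1 (2→5→3→9→0→1, push 4): res(7,1)=34
after path 2 (2→0→1, push 10): res(7,1)=34
after path 3 (2→0→9→1, push 4): res(7,1)=34
after path 4 (2→5→7→1, push 3): res(7,1)=31
after path 5 (2→0→3→7→1, push 8): res(7,1)=23
after path 6 (2→4→5→7→1, push 9): res(7,1)=14
after path 7 (2→0→3→5→7→1, push 4): res(7,1)=10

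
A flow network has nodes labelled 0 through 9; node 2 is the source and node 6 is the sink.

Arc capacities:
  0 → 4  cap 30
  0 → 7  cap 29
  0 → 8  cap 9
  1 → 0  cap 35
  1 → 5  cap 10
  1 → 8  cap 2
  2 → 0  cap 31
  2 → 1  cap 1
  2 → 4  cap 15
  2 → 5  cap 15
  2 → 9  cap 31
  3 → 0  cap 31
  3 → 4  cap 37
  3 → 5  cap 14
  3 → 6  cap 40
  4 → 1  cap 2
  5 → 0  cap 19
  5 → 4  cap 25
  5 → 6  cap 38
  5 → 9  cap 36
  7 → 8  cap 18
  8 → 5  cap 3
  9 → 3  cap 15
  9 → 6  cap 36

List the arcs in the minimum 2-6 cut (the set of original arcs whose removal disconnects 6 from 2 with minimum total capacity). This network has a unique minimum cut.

Min-cut arcs: {(2,1), (2,5), (2,9), (4,1), (8,5)} (total capacity 52)

augment #1: 2→5→6 push 15
augment #2: 2→9→6 push 31
augment #3: 2→1→5→6 push 1
augment #4: 2→0→8→5→6 push 3
augment #5: 2→4→1→5→6 push 2
max flow = 52; residual-reachable set from 2 gives S-side
cut edges (S→T): {(2,1), (2,5), (2,9), (4,1), (8,5)} total cap 52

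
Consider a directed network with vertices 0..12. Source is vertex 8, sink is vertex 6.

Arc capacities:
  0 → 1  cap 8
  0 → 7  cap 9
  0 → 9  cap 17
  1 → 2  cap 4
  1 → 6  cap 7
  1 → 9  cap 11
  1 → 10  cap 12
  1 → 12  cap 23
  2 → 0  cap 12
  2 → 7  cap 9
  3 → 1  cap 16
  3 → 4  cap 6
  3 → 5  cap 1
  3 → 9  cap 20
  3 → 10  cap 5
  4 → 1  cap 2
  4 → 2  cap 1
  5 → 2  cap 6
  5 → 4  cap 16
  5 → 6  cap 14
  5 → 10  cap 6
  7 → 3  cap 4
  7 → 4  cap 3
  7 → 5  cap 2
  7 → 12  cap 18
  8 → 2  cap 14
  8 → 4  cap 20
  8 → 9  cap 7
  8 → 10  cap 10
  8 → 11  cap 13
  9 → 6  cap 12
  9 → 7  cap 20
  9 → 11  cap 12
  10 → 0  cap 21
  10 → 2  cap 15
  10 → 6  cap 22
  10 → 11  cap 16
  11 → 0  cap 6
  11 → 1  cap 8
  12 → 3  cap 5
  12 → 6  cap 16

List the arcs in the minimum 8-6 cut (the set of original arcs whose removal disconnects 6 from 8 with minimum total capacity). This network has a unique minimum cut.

augment #1: 8→9→6 push 7
augment #2: 8→10→6 push 10
augment #3: 8→4→1→6 push 2
augment #4: 8→11→1→6 push 5
augment #5: 8→2→0→9→6 push 5
augment #6: 8→2→7→5→6 push 2
augment #7: 8→2→7→12→6 push 7
augment #8: 8→11→1→10→6 push 3
augment #9: 8→11→0→1→10→6 push 5
augment #10: 8→4→2→0→1→10→6 push 1
max flow = 47; residual-reachable set from 8 gives S-side
cut edges (S→T): {(4,1), (4,2), (8,2), (8,9), (8,10), (8,11)} total cap 47

Min-cut arcs: {(4,1), (4,2), (8,2), (8,9), (8,10), (8,11)} (total capacity 47)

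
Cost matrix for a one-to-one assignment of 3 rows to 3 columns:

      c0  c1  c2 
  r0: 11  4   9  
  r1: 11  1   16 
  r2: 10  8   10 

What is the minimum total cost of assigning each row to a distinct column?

Minimum assignment cost: 20

optimal assignment: row0→col2 (cost 9), row1→col1 (cost 1), row2→col0 (cost 10)
total = 9 + 1 + 10 = 20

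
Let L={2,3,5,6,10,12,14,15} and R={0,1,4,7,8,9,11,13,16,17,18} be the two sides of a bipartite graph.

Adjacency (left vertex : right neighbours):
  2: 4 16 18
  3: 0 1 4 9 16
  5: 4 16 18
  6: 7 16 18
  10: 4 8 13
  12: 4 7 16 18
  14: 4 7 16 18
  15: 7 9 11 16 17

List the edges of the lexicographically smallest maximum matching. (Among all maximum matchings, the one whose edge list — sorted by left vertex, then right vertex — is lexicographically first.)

|M| = 7 (so the lex-smallest maximum matching has 7 edges)
process left vertices in ascending order; for each, take the smallest-labelled available neighbour that still permits 7 edges overall, or leave it unmatched if none does
lex-smallest matching: {2-4, 3-0, 5-16, 6-7, 10-8, 12-18, 15-9}

Lex-smallest maximum matching: {(2,4), (3,0), (5,16), (6,7), (10,8), (12,18), (15,9)}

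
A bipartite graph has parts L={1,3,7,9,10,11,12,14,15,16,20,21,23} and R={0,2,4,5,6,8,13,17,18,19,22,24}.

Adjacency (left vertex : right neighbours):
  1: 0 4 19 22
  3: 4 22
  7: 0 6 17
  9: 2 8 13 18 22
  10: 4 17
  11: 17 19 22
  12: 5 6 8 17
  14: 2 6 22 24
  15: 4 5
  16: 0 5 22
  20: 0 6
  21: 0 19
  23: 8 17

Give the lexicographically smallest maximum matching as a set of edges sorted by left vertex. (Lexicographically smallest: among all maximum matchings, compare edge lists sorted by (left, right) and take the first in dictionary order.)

Lex-smallest maximum matching: {(1,0), (3,4), (7,6), (9,2), (10,17), (11,19), (12,5), (14,24), (16,22), (23,8)}

|M| = 10 (so the lex-smallest maximum matching has 10 edges)
process left vertices in ascending order; for each, take the smallest-labelled available neighbour that still permits 10 edges overall, or leave it unmatched if none does
lex-smallest matching: {1-0, 3-4, 7-6, 9-2, 10-17, 11-19, 12-5, 14-24, 16-22, 23-8}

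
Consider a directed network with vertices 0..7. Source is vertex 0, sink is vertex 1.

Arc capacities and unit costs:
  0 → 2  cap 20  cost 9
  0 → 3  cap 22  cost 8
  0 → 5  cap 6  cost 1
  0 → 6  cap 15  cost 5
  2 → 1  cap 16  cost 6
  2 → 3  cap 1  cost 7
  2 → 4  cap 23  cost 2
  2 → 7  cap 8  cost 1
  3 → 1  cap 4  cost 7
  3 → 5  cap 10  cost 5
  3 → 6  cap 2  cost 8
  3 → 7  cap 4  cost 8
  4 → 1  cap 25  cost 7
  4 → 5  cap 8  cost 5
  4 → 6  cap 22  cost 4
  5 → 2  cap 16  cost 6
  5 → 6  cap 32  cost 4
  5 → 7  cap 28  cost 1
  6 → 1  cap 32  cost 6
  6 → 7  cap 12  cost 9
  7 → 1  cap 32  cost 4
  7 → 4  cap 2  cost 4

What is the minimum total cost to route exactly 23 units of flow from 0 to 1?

shortest-cost path #1: 0→5→7→1 push 6 @ unit cost 6 (adds 36)
shortest-cost path #2: 0→6→1 push 15 @ unit cost 11 (adds 165)
shortest-cost path #3: 0→2→7→1 push 2 @ unit cost 14 (adds 28)
total cost = 229

Minimum cost for 23 units: 229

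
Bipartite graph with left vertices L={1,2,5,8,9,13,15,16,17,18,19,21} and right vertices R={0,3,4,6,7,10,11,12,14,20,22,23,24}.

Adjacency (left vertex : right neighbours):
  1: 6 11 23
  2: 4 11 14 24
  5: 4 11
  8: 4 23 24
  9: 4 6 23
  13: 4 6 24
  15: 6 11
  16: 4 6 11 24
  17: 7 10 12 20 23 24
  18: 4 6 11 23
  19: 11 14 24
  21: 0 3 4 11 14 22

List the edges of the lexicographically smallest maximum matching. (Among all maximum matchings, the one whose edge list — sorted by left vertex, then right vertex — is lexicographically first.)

Lex-smallest maximum matching: {(1,6), (2,4), (5,11), (8,23), (13,24), (17,7), (19,14), (21,0)}

|M| = 8 (so the lex-smallest maximum matching has 8 edges)
process left vertices in ascending order; for each, take the smallest-labelled available neighbour that still permits 8 edges overall, or leave it unmatched if none does
lex-smallest matching: {1-6, 2-4, 5-11, 8-23, 13-24, 17-7, 19-14, 21-0}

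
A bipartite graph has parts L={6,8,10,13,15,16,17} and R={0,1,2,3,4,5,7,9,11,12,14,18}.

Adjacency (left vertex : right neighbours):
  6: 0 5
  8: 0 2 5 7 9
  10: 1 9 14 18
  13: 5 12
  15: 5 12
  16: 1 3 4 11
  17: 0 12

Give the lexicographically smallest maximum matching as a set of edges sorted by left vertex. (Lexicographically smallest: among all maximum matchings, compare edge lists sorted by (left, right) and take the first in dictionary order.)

|M| = 6 (so the lex-smallest maximum matching has 6 edges)
process left vertices in ascending order; for each, take the smallest-labelled available neighbour that still permits 6 edges overall, or leave it unmatched if none does
lex-smallest matching: {6-0, 8-2, 10-1, 13-5, 15-12, 16-3}

Lex-smallest maximum matching: {(6,0), (8,2), (10,1), (13,5), (15,12), (16,3)}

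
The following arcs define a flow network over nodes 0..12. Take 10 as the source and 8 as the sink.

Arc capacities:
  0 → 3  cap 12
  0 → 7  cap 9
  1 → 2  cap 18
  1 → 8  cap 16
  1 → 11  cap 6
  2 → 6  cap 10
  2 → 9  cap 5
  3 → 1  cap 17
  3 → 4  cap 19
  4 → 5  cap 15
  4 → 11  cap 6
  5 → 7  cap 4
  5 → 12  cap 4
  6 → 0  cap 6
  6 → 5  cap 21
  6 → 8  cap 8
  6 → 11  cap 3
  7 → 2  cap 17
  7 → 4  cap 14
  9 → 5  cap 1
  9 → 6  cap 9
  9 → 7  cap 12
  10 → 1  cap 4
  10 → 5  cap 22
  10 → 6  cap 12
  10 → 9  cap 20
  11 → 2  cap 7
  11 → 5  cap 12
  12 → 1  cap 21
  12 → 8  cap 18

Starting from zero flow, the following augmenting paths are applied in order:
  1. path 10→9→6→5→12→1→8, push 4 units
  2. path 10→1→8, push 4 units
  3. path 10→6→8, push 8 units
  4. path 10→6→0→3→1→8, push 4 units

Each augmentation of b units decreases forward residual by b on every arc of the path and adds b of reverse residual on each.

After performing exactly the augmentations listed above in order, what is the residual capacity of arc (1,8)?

Residual capacity of (1,8): 4

after path 1 (10→9→6→5→12→1→8, push 4): res(1,8)=12
after path 2 (10→1→8, push 4): res(1,8)=8
after path 3 (10→6→8, push 8): res(1,8)=8
after path 4 (10→6→0→3→1→8, push 4): res(1,8)=4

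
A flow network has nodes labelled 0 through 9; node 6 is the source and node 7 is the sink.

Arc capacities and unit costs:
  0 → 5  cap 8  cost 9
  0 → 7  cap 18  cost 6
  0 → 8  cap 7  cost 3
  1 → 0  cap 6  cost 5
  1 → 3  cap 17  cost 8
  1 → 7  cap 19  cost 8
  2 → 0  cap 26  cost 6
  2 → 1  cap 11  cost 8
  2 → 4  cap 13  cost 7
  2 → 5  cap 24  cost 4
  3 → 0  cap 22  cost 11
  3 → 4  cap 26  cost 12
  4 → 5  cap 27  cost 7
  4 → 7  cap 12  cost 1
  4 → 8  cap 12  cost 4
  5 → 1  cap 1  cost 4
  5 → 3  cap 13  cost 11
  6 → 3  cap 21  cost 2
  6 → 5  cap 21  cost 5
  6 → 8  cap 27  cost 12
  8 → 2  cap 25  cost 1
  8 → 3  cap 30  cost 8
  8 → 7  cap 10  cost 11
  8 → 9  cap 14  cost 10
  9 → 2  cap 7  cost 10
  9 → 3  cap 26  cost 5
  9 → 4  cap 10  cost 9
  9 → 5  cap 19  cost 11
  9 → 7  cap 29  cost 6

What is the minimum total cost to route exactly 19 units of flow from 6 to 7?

Minimum cost for 19 units: 311

shortest-cost path #1: 6→3→4→7 push 12 @ unit cost 15 (adds 180)
shortest-cost path #2: 6→5→1→7 push 1 @ unit cost 17 (adds 17)
shortest-cost path #3: 6→3→0→7 push 6 @ unit cost 19 (adds 114)
total cost = 311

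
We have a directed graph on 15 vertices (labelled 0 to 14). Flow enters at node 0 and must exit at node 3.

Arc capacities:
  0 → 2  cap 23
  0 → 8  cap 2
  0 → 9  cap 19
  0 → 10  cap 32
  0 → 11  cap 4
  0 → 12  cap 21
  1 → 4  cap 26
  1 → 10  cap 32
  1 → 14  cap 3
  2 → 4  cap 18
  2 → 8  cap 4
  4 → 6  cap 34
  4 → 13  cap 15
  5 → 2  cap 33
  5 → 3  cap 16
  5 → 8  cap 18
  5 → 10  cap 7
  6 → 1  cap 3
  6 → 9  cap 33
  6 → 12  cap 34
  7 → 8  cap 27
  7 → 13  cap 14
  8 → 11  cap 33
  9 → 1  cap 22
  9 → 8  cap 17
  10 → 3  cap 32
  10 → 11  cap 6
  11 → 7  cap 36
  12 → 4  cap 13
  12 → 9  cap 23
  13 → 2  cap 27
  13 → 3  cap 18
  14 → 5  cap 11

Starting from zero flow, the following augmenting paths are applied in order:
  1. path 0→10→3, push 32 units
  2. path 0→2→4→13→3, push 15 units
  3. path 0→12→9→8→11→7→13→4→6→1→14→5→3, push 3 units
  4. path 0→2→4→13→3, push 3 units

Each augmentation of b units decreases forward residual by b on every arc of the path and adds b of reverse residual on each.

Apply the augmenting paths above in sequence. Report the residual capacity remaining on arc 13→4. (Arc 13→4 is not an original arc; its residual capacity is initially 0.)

after path 1 (0→10→3, push 32): res(13,4)=0
after path 2 (0→2→4→13→3, push 15): res(13,4)=15
after path 3 (0→12→9→8→11→7→13→4→6→1→14→5→3, push 3): res(13,4)=12
after path 4 (0→2→4→13→3, push 3): res(13,4)=15

Residual capacity of (13,4): 15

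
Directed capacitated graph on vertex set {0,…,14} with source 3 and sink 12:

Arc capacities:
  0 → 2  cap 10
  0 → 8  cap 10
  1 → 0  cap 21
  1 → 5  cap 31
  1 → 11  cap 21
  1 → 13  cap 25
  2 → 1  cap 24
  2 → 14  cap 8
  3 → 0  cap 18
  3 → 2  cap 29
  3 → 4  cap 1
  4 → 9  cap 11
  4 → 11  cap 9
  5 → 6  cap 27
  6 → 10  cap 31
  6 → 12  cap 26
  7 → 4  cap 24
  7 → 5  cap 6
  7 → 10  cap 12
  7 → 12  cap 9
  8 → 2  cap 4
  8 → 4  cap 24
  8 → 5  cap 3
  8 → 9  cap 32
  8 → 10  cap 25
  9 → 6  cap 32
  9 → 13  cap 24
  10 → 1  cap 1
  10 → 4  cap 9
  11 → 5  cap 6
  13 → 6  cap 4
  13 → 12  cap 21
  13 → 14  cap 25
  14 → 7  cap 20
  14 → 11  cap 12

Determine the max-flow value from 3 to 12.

Maximum flow value: 43

augment #1: 3→2→1→13→12 bottleneck 21, total now 21
augment #2: 3→2→14→7→12 bottleneck 8, total now 29
augment #3: 3→4→9→6→12 bottleneck 1, total now 30
augment #4: 3→0→8→5→6→12 bottleneck 3, total now 33
augment #5: 3→0→8→9→6→12 bottleneck 7, total now 40
augment #6: 3→0→2→1→5→6→12 bottleneck 3, total now 43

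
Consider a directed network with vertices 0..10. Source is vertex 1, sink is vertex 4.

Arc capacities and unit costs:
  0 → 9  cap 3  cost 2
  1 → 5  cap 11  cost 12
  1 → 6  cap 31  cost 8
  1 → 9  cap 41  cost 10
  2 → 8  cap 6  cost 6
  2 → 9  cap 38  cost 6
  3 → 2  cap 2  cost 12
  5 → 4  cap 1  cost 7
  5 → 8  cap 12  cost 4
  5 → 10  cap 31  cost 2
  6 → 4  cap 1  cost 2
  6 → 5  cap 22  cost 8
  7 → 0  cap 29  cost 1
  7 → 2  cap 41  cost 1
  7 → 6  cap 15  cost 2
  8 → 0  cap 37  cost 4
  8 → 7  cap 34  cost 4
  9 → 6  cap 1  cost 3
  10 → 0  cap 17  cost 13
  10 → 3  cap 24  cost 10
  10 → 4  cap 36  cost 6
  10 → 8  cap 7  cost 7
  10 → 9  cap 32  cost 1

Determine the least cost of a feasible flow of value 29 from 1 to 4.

Minimum cost for 29 units: 637

shortest-cost path #1: 1→6→4 push 1 @ unit cost 10 (adds 10)
shortest-cost path #2: 1→5→4 push 1 @ unit cost 19 (adds 19)
shortest-cost path #3: 1→5→10→4 push 10 @ unit cost 20 (adds 200)
shortest-cost path #4: 1→6→5→10→4 push 17 @ unit cost 24 (adds 408)
total cost = 637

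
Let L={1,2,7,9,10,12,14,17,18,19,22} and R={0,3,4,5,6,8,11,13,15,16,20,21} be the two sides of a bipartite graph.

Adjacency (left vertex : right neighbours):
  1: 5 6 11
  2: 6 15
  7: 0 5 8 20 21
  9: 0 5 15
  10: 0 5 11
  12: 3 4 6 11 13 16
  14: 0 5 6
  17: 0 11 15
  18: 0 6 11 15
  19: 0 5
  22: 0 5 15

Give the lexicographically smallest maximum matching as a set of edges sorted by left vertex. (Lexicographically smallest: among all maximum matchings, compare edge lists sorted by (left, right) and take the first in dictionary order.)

|M| = 7 (so the lex-smallest maximum matching has 7 edges)
process left vertices in ascending order; for each, take the smallest-labelled available neighbour that still permits 7 edges overall, or leave it unmatched if none does
lex-smallest matching: {1-5, 2-6, 7-8, 9-0, 10-11, 12-3, 17-15}

Lex-smallest maximum matching: {(1,5), (2,6), (7,8), (9,0), (10,11), (12,3), (17,15)}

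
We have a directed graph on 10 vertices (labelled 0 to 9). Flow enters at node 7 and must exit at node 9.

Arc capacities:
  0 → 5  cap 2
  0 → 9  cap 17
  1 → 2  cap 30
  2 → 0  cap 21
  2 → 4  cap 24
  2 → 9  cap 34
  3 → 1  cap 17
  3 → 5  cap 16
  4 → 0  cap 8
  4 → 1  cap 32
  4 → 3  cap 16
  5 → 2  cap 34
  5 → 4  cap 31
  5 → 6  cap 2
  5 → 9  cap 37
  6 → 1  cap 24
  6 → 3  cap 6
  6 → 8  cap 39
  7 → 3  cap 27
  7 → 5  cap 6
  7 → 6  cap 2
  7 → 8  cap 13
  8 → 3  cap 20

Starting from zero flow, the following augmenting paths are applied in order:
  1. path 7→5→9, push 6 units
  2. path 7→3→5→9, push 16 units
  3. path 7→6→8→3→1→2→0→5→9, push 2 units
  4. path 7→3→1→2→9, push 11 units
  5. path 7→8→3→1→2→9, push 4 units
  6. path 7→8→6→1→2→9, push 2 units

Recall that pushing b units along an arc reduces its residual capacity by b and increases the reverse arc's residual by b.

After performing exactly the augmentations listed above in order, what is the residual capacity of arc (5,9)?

after path 1 (7→5→9, push 6): res(5,9)=31
after path 2 (7→3→5→9, push 16): res(5,9)=15
after path 3 (7→6→8→3→1→2→0→5→9, push 2): res(5,9)=13
after path 4 (7→3→1→2→9, push 11): res(5,9)=13
after path 5 (7→8→3→1→2→9, push 4): res(5,9)=13
after path 6 (7→8→6→1→2→9, push 2): res(5,9)=13

Residual capacity of (5,9): 13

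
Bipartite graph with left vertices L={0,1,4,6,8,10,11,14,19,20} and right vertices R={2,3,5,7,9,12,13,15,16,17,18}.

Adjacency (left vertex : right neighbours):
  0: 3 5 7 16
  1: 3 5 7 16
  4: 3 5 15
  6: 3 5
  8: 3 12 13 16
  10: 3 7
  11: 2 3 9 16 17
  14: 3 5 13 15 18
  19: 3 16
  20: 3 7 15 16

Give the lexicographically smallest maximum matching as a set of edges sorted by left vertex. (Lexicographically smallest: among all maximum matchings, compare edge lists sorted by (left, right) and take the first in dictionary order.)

|M| = 8 (so the lex-smallest maximum matching has 8 edges)
process left vertices in ascending order; for each, take the smallest-labelled available neighbour that still permits 8 edges overall, or leave it unmatched if none does
lex-smallest matching: {0-3, 1-5, 4-15, 8-12, 10-7, 11-2, 14-13, 19-16}

Lex-smallest maximum matching: {(0,3), (1,5), (4,15), (8,12), (10,7), (11,2), (14,13), (19,16)}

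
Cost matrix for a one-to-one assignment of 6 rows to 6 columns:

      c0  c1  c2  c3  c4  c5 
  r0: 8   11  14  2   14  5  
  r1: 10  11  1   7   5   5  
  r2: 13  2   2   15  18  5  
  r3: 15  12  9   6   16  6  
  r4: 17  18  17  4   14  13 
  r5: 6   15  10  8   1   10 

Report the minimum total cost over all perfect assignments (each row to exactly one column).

Minimum assignment cost: 22

optimal assignment: row0→col0 (cost 8), row1→col2 (cost 1), row2→col1 (cost 2), row3→col5 (cost 6), row4→col3 (cost 4), row5→col4 (cost 1)
total = 8 + 1 + 2 + 6 + 4 + 1 = 22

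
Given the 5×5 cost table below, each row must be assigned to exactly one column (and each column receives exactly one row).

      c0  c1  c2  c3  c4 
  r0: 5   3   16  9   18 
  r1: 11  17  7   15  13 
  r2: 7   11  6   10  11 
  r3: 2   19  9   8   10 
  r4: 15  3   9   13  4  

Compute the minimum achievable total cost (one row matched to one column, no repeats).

Minimum assignment cost: 26

optimal assignment: row0→col1 (cost 3), row1→col2 (cost 7), row2→col3 (cost 10), row3→col0 (cost 2), row4→col4 (cost 4)
total = 3 + 7 + 10 + 2 + 4 = 26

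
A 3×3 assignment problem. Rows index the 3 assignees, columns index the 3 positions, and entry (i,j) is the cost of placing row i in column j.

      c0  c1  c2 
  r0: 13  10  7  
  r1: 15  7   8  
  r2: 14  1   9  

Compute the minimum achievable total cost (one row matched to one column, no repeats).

Minimum assignment cost: 22

optimal assignment: row0→col0 (cost 13), row1→col2 (cost 8), row2→col1 (cost 1)
total = 13 + 8 + 1 = 22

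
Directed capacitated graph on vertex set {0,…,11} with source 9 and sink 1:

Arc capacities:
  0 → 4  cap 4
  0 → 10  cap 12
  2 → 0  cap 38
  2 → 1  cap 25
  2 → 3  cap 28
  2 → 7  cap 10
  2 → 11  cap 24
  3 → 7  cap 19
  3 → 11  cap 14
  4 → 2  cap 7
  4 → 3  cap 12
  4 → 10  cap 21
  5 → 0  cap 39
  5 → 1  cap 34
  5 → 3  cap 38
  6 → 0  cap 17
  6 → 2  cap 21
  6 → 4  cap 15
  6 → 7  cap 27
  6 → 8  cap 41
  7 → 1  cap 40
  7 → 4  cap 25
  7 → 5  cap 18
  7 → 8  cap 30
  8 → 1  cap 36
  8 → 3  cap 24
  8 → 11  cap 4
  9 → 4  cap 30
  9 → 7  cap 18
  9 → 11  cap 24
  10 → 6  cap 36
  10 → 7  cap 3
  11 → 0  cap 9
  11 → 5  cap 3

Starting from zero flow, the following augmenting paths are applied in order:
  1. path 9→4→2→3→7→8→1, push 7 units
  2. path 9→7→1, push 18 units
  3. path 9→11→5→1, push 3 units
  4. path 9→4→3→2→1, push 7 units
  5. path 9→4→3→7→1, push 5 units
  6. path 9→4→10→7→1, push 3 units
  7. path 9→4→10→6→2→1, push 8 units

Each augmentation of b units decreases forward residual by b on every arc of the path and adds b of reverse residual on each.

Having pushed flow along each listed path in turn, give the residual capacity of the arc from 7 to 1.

Residual capacity of (7,1): 14

after path 1 (9→4→2→3→7→8→1, push 7): res(7,1)=40
after path 2 (9→7→1, push 18): res(7,1)=22
after path 3 (9→11→5→1, push 3): res(7,1)=22
after path 4 (9→4→3→2→1, push 7): res(7,1)=22
after path 5 (9→4→3→7→1, push 5): res(7,1)=17
after path 6 (9→4→10→7→1, push 3): res(7,1)=14
after path 7 (9→4→10→6→2→1, push 8): res(7,1)=14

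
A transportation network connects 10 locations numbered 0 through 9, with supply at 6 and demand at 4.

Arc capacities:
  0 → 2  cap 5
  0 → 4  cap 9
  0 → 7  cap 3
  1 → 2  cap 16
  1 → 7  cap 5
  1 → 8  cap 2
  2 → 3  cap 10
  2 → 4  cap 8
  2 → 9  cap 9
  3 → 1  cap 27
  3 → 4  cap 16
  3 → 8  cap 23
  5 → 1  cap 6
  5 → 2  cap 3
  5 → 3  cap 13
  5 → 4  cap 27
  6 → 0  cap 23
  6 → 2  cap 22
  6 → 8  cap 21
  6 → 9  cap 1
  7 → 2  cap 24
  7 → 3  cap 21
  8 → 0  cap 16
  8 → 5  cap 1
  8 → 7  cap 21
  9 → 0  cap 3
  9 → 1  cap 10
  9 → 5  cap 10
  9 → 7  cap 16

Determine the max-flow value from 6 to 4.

augment #1: 6→0→4 bottleneck 9, total now 9
augment #2: 6→2→4 bottleneck 8, total now 17
augment #3: 6→2→3→4 bottleneck 10, total now 27
augment #4: 6→8→5→4 bottleneck 1, total now 28
augment #5: 6→9→5→4 bottleneck 1, total now 29
augment #6: 6→0→7→3→4 bottleneck 3, total now 32
augment #7: 6→2→9→5→4 bottleneck 4, total now 36
augment #8: 6→8→7→3→4 bottleneck 3, total now 39
augment #9: 6→0→2→9→5→4 bottleneck 5, total now 44

Maximum flow value: 44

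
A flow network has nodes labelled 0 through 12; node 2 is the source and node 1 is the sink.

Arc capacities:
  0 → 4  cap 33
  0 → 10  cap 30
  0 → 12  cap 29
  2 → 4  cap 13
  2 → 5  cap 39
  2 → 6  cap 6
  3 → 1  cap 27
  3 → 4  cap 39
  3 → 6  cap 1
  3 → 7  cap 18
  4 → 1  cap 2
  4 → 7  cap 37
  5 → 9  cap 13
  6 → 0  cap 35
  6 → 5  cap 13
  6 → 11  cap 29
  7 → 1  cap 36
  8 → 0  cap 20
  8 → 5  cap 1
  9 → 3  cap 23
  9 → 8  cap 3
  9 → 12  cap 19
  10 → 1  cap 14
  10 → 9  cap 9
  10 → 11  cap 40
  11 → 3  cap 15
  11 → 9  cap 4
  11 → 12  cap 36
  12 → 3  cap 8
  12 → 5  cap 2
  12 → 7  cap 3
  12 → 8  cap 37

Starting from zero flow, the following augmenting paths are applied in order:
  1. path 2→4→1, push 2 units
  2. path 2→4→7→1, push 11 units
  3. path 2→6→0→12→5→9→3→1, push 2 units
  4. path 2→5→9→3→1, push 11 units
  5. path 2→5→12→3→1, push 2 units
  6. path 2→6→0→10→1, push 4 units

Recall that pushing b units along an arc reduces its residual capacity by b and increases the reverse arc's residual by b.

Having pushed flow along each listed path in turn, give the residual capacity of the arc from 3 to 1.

after path 1 (2→4→1, push 2): res(3,1)=27
after path 2 (2→4→7→1, push 11): res(3,1)=27
after path 3 (2→6→0→12→5→9→3→1, push 2): res(3,1)=25
after path 4 (2→5→9→3→1, push 11): res(3,1)=14
after path 5 (2→5→12→3→1, push 2): res(3,1)=12
after path 6 (2→6→0→10→1, push 4): res(3,1)=12

Residual capacity of (3,1): 12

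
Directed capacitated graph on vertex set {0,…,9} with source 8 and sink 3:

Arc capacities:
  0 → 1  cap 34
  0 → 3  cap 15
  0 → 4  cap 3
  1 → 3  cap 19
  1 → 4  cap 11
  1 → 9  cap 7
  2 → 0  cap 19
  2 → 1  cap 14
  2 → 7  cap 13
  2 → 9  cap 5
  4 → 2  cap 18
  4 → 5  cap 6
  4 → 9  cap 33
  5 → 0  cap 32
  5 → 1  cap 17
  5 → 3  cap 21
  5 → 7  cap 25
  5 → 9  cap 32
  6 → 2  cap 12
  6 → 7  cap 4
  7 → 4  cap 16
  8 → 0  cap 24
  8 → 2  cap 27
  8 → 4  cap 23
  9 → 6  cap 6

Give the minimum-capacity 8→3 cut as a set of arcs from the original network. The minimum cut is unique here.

augment #1: 8→0→3 push 15
augment #2: 8→0→1→3 push 9
augment #3: 8→2→1→3 push 10
augment #4: 8→4→5→3 push 6
max flow = 40; residual-reachable set from 8 gives S-side
cut edges (S→T): {(0,3), (1,3), (4,5)} total cap 40

Min-cut arcs: {(0,3), (1,3), (4,5)} (total capacity 40)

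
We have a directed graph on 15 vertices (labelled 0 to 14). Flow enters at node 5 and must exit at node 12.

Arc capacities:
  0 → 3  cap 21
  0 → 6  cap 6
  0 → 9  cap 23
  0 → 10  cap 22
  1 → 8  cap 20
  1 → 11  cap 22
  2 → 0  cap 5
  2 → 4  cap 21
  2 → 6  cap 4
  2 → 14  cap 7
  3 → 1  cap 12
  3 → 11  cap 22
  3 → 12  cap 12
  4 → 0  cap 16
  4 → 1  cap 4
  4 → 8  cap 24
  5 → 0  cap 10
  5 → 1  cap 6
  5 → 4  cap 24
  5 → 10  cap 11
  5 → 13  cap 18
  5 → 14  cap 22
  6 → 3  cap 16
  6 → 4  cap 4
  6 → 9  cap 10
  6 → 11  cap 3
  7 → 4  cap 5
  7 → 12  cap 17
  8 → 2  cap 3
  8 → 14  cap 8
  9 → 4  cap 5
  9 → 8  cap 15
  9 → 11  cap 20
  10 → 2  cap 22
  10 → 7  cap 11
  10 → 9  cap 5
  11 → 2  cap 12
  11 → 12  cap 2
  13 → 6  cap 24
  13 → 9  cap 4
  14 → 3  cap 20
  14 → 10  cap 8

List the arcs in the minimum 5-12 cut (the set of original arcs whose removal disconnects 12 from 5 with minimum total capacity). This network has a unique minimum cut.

augment #1: 5→0→3→12 push 10
augment #2: 5→1→11→12 push 2
augment #3: 5→10→7→12 push 11
augment #4: 5→14→3→12 push 2
max flow = 25; residual-reachable set from 5 gives S-side
cut edges (S→T): {(3,12), (10,7), (11,12)} total cap 25

Min-cut arcs: {(3,12), (10,7), (11,12)} (total capacity 25)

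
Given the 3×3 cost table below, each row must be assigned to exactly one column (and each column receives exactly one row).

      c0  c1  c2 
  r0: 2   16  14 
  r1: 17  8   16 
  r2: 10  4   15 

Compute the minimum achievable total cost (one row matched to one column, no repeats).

Minimum assignment cost: 22

optimal assignment: row0→col0 (cost 2), row1→col2 (cost 16), row2→col1 (cost 4)
total = 2 + 16 + 4 = 22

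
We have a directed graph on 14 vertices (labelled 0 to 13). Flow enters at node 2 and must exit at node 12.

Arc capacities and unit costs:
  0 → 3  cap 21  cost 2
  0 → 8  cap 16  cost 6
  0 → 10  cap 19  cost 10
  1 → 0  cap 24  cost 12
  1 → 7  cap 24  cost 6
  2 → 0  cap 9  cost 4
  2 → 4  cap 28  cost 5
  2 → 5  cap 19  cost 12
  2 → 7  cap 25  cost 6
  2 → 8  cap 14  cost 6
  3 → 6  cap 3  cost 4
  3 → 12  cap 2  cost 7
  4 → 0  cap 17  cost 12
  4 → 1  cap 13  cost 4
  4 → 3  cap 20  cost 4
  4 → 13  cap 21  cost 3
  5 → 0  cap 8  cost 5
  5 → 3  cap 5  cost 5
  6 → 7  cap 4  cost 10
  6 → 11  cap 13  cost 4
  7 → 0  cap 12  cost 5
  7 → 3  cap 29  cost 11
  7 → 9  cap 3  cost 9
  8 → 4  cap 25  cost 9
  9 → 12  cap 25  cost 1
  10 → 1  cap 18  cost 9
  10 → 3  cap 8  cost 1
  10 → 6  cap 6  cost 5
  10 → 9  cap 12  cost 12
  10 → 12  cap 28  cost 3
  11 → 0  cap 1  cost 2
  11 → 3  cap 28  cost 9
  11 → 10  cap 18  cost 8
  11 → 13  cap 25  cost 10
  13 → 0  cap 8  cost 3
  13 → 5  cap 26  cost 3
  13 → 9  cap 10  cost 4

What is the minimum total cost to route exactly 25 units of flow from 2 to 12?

shortest-cost path #1: 2→0→3→12 push 2 @ unit cost 13 (adds 26)
shortest-cost path #2: 2→4→13→9→12 push 10 @ unit cost 13 (adds 130)
shortest-cost path #3: 2→7→9→12 push 3 @ unit cost 16 (adds 48)
shortest-cost path #4: 2→0→10→12 push 7 @ unit cost 17 (adds 119)
shortest-cost path #5: 2→4→3→0→10→12 push 2 @ unit cost 20 (adds 40)
shortest-cost path #6: 2→7→0→10→12 push 1 @ unit cost 24 (adds 24)
total cost = 387

Minimum cost for 25 units: 387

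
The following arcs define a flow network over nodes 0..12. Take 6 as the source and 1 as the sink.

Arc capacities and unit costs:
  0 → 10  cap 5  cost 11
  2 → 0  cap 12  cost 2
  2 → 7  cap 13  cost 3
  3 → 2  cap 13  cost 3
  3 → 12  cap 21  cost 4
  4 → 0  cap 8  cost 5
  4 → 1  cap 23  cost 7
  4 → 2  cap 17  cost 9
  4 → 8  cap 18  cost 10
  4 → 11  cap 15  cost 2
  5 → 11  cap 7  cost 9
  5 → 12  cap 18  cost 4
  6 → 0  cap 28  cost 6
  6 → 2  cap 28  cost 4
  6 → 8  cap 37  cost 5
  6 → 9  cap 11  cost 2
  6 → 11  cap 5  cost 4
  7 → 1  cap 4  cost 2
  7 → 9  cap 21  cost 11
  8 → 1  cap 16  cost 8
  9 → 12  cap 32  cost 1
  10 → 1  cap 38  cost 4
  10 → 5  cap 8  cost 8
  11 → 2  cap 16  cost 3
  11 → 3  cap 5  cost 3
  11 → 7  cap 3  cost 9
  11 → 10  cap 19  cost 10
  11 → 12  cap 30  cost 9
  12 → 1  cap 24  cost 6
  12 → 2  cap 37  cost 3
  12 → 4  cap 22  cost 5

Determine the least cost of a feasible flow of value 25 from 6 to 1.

shortest-cost path #1: 6→9→12→1 push 11 @ unit cost 9 (adds 99)
shortest-cost path #2: 6→2→7→1 push 4 @ unit cost 9 (adds 36)
shortest-cost path #3: 6→8→1 push 10 @ unit cost 13 (adds 130)
total cost = 265

Minimum cost for 25 units: 265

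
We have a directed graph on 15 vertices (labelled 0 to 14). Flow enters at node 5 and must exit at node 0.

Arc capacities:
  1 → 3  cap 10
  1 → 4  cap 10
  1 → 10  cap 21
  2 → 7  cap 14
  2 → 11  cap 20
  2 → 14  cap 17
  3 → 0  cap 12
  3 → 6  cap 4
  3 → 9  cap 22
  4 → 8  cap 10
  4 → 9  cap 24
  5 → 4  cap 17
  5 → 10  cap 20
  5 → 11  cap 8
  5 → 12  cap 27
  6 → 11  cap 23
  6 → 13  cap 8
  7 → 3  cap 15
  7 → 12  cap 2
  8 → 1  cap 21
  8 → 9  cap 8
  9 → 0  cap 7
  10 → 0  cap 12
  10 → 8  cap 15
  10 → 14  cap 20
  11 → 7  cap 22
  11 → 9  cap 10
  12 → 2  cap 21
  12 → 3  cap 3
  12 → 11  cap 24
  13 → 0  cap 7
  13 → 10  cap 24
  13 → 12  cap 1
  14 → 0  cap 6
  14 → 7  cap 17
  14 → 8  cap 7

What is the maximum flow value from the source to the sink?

Maximum flow value: 41

augment #1: 5→10→0 bottleneck 12, total now 12
augment #2: 5→4→9→0 bottleneck 7, total now 19
augment #3: 5→10→14→0 bottleneck 6, total now 25
augment #4: 5→12→3→0 bottleneck 3, total now 28
augment #5: 5→11→7→3→0 bottleneck 8, total now 36
augment #6: 5→4→8→1→3→0 bottleneck 1, total now 37
augment #7: 5→4→8→1→3→6→13→0 bottleneck 4, total now 41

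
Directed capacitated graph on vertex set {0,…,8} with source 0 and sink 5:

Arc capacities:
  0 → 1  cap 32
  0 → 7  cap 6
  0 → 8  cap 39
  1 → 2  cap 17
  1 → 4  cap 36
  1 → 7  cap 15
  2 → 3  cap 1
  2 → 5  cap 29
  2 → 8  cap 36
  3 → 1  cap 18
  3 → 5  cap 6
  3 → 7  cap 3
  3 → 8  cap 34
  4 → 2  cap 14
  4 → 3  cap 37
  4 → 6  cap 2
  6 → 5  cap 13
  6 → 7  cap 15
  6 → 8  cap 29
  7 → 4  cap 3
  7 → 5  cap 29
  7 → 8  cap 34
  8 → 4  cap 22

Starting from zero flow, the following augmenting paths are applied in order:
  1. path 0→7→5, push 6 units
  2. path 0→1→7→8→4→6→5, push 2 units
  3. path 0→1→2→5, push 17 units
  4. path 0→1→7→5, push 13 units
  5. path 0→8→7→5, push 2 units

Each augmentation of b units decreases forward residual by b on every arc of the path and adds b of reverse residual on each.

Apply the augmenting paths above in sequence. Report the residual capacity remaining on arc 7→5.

Residual capacity of (7,5): 8

after path 1 (0→7→5, push 6): res(7,5)=23
after path 2 (0→1→7→8→4→6→5, push 2): res(7,5)=23
after path 3 (0→1→2→5, push 17): res(7,5)=23
after path 4 (0→1→7→5, push 13): res(7,5)=10
after path 5 (0→8→7→5, push 2): res(7,5)=8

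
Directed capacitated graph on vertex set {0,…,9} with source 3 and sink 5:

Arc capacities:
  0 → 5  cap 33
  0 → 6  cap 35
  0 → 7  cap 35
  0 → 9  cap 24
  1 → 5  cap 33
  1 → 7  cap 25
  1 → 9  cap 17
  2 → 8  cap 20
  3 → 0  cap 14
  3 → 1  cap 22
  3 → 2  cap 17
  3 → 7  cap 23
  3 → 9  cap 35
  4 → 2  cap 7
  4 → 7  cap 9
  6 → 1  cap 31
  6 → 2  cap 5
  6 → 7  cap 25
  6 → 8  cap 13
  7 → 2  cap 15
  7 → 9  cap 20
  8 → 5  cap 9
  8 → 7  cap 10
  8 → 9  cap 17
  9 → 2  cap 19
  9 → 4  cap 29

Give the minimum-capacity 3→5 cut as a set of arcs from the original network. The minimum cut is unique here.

Min-cut arcs: {(3,0), (3,1), (8,5)} (total capacity 45)

augment #1: 3→0→5 push 14
augment #2: 3→1→5 push 22
augment #3: 3→2→8→5 push 9
max flow = 45; residual-reachable set from 3 gives S-side
cut edges (S→T): {(3,0), (3,1), (8,5)} total cap 45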